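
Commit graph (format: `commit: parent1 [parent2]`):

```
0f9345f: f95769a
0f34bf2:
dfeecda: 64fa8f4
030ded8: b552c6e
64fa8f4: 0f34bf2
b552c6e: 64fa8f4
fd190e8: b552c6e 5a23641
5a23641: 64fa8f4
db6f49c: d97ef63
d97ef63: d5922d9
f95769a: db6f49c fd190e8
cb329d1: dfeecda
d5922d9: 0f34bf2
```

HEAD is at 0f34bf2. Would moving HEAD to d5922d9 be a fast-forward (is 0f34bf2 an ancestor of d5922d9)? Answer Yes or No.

Yes

A fast-forward from 0f34bf2 to d5922d9 is possible iff 0f34bf2 is an ancestor of d5922d9.
Ancestors of d5922d9: {0f34bf2, d5922d9}.
0f34bf2 is among them, so fast-forward is possible.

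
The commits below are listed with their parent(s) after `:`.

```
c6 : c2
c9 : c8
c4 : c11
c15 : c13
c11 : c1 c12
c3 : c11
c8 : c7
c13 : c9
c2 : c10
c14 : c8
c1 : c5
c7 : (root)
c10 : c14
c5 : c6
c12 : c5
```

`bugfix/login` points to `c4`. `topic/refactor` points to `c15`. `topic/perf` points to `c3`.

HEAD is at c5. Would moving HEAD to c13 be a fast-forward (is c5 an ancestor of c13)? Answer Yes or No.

A fast-forward from c5 to c13 is possible iff c5 is an ancestor of c13.
Ancestors of c13: {c13, c7, c8, c9}.
c5 is not among them, so fast-forward is not possible.

No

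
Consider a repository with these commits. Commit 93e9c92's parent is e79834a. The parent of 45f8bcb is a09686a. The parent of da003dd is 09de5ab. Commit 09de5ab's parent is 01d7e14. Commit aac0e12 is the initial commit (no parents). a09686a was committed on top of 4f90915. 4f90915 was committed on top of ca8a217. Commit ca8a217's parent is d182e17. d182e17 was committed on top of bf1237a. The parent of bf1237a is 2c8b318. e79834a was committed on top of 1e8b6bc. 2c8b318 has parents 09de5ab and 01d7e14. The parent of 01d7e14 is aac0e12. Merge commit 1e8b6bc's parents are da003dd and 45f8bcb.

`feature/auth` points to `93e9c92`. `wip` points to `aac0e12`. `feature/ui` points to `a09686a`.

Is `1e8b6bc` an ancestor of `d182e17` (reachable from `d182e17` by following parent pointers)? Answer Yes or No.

No

Ancestors of d182e17: {01d7e14, 09de5ab, 2c8b318, aac0e12, bf1237a, d182e17}.
1e8b6bc is not in that set, so it is not an ancestor of d182e17.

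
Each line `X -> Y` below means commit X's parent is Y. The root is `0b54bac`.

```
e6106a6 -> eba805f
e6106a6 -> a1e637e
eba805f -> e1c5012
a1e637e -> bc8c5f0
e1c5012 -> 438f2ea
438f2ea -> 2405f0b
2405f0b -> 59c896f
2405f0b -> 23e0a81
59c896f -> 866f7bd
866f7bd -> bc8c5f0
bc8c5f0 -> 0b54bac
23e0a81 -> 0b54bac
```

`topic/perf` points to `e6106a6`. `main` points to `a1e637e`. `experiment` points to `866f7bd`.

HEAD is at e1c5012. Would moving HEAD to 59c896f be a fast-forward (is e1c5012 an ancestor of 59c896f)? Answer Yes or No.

No

A fast-forward from e1c5012 to 59c896f is possible iff e1c5012 is an ancestor of 59c896f.
Ancestors of 59c896f: {0b54bac, 59c896f, 866f7bd, bc8c5f0}.
e1c5012 is not among them, so fast-forward is not possible.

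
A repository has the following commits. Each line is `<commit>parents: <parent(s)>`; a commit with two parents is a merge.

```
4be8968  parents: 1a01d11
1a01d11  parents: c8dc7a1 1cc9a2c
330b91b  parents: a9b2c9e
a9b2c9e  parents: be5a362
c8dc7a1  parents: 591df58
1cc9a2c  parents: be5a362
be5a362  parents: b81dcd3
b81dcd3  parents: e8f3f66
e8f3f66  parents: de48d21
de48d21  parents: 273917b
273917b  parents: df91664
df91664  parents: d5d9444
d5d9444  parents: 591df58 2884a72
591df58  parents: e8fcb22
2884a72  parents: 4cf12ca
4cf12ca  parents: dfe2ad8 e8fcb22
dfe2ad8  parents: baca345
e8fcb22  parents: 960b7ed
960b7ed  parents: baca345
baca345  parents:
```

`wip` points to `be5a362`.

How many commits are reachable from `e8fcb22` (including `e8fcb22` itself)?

3

Walking parent pointers from e8fcb22: reachable set = {960b7ed, baca345, e8fcb22}.
That is 3 commits.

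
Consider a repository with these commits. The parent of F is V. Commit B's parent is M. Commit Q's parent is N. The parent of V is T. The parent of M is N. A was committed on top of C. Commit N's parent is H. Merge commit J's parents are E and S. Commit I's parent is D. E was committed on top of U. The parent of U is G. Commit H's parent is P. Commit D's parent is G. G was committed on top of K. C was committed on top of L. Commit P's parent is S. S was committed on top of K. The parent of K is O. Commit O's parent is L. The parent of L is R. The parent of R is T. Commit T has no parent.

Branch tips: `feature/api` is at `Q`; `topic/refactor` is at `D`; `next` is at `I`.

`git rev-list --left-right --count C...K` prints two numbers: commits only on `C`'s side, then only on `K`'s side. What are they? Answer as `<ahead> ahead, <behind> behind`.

Reachable from C: {C, L, R, T}.
Reachable from K: {K, L, O, R, T}.
Only in C's history (ahead): {C} — 1.
Only in K's history (behind): {K, O} — 2.

1 ahead, 2 behind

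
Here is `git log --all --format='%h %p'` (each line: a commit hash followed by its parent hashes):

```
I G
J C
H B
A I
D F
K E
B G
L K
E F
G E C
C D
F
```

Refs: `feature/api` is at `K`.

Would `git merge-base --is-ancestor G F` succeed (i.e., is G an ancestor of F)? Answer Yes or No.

No

Ancestors of F: {F}.
G is not in that set, so it is not an ancestor of F.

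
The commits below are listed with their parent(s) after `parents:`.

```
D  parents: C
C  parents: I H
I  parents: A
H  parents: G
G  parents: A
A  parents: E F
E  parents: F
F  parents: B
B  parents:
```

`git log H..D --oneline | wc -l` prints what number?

Reachable from D: {A, B, C, D, E, F, G, H, I}.
Reachable from H: {A, B, E, F, G, H}.
In D's history but not H's: {C, D, I} — 3 commits.

3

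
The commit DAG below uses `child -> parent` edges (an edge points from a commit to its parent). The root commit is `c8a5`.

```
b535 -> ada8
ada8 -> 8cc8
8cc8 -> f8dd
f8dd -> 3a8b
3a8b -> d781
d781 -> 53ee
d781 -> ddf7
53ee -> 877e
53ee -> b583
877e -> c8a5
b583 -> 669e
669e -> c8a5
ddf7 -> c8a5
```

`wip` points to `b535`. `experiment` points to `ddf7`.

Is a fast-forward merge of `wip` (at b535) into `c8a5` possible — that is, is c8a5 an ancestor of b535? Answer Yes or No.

A fast-forward from c8a5 to b535 is possible iff c8a5 is an ancestor of b535.
Ancestors of b535: {3a8b, 53ee, 669e, 877e, 8cc8, ada8, b535, b583, c8a5, d781, ddf7, f8dd}.
c8a5 is among them, so fast-forward is possible.

Yes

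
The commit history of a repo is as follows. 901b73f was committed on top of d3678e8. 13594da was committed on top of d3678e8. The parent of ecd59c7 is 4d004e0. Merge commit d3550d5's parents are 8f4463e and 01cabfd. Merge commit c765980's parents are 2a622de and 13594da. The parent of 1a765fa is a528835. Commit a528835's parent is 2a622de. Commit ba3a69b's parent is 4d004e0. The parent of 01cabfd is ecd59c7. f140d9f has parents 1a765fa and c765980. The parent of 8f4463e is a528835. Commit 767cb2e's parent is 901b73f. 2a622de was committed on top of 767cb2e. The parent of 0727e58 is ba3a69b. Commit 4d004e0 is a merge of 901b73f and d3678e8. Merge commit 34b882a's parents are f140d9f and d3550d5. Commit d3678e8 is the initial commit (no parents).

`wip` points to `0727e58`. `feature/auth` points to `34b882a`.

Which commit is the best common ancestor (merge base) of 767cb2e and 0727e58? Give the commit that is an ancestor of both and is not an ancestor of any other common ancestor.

901b73f

Ancestors of 767cb2e: {767cb2e, 901b73f, d3678e8}.
Ancestors of 0727e58: {0727e58, 4d004e0, 901b73f, ba3a69b, d3678e8}.
Common ancestors: {901b73f, d3678e8}.
Among these, 901b73f is not an ancestor of any other common ancestor — it is the merge base.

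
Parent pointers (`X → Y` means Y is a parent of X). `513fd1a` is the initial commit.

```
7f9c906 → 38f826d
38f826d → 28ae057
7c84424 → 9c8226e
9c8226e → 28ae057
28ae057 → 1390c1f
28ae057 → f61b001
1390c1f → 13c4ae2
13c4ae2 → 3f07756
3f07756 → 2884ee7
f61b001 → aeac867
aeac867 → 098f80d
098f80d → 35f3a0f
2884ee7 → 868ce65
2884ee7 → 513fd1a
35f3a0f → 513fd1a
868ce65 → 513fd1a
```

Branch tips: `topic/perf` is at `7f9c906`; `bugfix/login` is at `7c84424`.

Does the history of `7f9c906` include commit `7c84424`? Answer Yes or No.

No

Ancestors of 7f9c906: {098f80d, 1390c1f, 13c4ae2, 2884ee7, 28ae057, 35f3a0f, 38f826d, 3f07756, 513fd1a, 7f9c906, 868ce65, aeac867, f61b001}.
7c84424 is not in that set, so it is not an ancestor of 7f9c906.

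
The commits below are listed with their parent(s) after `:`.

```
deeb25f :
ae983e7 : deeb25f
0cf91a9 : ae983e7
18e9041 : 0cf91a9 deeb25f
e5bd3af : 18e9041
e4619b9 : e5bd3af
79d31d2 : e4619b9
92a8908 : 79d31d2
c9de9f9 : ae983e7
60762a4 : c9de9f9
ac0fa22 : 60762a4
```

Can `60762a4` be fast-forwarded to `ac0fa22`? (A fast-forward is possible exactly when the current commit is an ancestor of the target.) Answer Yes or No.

A fast-forward from 60762a4 to ac0fa22 is possible iff 60762a4 is an ancestor of ac0fa22.
Ancestors of ac0fa22: {60762a4, ac0fa22, ae983e7, c9de9f9, deeb25f}.
60762a4 is among them, so fast-forward is possible.

Yes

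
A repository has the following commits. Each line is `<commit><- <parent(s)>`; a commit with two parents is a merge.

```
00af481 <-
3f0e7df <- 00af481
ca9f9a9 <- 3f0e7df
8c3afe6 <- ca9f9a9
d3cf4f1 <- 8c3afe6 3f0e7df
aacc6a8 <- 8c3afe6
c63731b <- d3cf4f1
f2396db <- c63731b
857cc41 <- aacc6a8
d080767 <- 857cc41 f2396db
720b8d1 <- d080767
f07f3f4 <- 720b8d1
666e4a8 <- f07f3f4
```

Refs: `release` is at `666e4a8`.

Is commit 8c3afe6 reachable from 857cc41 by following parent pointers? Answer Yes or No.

Ancestors of 857cc41 (commits reachable by following parents): {00af481, 3f0e7df, 857cc41, 8c3afe6, aacc6a8, ca9f9a9}.
8c3afe6 is in that set, so it is an ancestor of 857cc41.

Yes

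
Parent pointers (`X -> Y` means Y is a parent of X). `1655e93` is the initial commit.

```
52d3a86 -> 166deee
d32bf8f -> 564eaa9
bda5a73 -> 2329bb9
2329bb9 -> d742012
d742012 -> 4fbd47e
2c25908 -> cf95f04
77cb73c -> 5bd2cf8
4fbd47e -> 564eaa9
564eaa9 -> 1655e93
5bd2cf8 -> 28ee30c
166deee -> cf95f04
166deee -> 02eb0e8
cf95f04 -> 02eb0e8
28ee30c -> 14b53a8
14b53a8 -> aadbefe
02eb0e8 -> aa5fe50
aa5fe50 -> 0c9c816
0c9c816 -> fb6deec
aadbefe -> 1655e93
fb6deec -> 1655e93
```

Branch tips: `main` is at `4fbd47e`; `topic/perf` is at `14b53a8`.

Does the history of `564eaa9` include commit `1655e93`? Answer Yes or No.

Yes

Ancestors of 564eaa9 (commits reachable by following parents): {1655e93, 564eaa9}.
1655e93 is in that set, so it is an ancestor of 564eaa9.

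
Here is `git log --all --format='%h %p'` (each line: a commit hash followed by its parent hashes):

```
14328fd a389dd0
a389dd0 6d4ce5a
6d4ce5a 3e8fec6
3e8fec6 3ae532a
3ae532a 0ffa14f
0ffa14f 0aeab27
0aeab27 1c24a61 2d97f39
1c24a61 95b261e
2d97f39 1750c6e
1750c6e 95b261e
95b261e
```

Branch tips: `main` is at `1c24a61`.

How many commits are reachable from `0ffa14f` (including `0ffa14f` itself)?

Walking parent pointers from 0ffa14f: reachable set = {0aeab27, 0ffa14f, 1750c6e, 1c24a61, 2d97f39, 95b261e}.
That is 6 commits.

6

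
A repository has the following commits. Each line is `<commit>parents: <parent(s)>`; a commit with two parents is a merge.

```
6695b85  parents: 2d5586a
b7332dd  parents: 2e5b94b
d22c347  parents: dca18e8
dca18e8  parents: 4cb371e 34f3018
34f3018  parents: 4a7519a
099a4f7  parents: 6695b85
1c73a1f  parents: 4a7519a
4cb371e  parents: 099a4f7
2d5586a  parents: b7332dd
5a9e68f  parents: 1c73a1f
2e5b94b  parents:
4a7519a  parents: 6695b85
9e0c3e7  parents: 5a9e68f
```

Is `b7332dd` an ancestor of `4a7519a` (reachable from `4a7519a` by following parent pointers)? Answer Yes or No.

Ancestors of 4a7519a (commits reachable by following parents): {2d5586a, 2e5b94b, 4a7519a, 6695b85, b7332dd}.
b7332dd is in that set, so it is an ancestor of 4a7519a.

Yes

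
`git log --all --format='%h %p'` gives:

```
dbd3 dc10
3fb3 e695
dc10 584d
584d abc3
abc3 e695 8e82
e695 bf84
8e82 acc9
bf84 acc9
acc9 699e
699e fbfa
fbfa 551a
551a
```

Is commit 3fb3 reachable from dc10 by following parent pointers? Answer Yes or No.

Ancestors of dc10: {551a, 584d, 699e, 8e82, abc3, acc9, bf84, dc10, e695, fbfa}.
3fb3 is not in that set, so it is not an ancestor of dc10.

No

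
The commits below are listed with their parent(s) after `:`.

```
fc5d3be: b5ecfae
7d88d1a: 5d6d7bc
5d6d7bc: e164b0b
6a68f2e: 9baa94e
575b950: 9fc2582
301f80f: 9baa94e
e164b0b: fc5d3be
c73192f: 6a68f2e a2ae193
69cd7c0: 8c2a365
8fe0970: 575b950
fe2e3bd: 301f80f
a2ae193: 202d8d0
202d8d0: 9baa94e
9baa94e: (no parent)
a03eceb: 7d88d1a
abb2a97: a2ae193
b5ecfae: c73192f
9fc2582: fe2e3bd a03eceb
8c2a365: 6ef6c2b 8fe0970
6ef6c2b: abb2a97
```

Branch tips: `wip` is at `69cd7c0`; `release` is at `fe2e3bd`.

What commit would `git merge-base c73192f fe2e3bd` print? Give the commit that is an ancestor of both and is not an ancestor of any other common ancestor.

Ancestors of c73192f: {202d8d0, 6a68f2e, 9baa94e, a2ae193, c73192f}.
Ancestors of fe2e3bd: {301f80f, 9baa94e, fe2e3bd}.
Common ancestors: {9baa94e}.
The only common ancestor is 9baa94e, so it is the merge base.

9baa94e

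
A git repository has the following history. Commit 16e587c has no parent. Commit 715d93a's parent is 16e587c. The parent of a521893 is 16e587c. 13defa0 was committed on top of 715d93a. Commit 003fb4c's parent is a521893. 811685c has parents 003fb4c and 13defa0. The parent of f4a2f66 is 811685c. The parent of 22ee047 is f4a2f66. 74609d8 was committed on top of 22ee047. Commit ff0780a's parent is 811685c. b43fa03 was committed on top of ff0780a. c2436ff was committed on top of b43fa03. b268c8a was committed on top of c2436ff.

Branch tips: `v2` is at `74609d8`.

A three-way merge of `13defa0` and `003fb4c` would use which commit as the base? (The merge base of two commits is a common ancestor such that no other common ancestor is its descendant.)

Ancestors of 13defa0: {13defa0, 16e587c, 715d93a}.
Ancestors of 003fb4c: {003fb4c, 16e587c, a521893}.
Common ancestors: {16e587c}.
The only common ancestor is 16e587c, so it is the merge base.

16e587c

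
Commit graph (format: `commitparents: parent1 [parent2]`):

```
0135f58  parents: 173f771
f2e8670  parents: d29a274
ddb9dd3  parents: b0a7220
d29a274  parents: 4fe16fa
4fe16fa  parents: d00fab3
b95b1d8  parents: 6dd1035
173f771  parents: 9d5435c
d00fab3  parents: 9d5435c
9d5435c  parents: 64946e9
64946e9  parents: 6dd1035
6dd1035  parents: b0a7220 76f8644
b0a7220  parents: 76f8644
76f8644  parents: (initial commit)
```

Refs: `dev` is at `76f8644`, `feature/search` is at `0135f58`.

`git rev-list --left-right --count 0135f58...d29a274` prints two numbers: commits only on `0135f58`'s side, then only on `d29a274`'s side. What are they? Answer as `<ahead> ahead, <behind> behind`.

2 ahead, 3 behind

Reachable from 0135f58: {0135f58, 173f771, 64946e9, 6dd1035, 76f8644, 9d5435c, b0a7220}.
Reachable from d29a274: {4fe16fa, 64946e9, 6dd1035, 76f8644, 9d5435c, b0a7220, d00fab3, d29a274}.
Only in 0135f58's history (ahead): {0135f58, 173f771} — 2.
Only in d29a274's history (behind): {4fe16fa, d00fab3, d29a274} — 3.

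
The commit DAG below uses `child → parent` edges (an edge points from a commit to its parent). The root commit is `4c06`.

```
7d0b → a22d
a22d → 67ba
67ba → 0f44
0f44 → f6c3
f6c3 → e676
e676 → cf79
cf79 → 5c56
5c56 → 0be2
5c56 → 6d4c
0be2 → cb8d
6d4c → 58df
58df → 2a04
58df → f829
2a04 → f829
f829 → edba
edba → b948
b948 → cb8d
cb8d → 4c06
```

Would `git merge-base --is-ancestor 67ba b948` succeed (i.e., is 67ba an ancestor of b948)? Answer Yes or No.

Ancestors of b948: {4c06, b948, cb8d}.
67ba is not in that set, so it is not an ancestor of b948.

No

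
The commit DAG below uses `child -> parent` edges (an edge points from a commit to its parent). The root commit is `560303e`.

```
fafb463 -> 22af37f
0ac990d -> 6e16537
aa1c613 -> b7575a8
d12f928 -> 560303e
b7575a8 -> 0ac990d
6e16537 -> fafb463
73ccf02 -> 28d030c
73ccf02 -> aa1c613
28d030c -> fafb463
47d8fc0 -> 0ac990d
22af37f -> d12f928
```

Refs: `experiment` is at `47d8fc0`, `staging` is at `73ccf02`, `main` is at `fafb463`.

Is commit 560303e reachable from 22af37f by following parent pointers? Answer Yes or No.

Ancestors of 22af37f (commits reachable by following parents): {22af37f, 560303e, d12f928}.
560303e is in that set, so it is an ancestor of 22af37f.

Yes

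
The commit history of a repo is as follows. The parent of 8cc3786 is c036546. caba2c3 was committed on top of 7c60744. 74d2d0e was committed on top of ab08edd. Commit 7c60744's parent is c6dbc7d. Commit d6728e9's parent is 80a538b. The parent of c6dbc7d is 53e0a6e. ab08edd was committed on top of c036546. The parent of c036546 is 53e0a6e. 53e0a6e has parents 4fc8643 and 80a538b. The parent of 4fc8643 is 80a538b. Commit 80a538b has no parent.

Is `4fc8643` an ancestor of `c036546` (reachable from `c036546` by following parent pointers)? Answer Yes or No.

Ancestors of c036546 (commits reachable by following parents): {4fc8643, 53e0a6e, 80a538b, c036546}.
4fc8643 is in that set, so it is an ancestor of c036546.

Yes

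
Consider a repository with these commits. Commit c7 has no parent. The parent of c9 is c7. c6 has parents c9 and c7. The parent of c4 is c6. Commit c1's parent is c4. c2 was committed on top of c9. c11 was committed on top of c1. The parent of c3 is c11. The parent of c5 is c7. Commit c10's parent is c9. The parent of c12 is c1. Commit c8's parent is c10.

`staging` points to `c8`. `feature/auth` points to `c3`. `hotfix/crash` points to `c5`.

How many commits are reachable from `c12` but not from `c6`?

Reachable from c12: {c1, c12, c4, c6, c7, c9}.
Reachable from c6: {c6, c7, c9}.
In c12's history but not c6's: {c1, c12, c4} — 3 commits.

3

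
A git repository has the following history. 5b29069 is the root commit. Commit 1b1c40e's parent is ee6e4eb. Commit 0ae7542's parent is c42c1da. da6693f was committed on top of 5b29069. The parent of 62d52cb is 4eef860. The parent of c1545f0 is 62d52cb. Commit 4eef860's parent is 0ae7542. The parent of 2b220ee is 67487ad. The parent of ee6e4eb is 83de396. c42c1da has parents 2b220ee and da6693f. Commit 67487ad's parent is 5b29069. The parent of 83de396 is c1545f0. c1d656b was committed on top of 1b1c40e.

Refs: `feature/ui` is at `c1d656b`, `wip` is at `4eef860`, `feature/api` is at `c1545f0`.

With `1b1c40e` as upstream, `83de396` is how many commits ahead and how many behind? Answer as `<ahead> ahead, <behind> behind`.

Reachable from 83de396: {0ae7542, 2b220ee, 4eef860, 5b29069, 62d52cb, 67487ad, 83de396, c1545f0, c42c1da, da6693f}.
Reachable from 1b1c40e: {0ae7542, 1b1c40e, 2b220ee, 4eef860, 5b29069, 62d52cb, 67487ad, 83de396, c1545f0, c42c1da, da6693f, ee6e4eb}.
Only in 83de396's history (ahead): {} — 0.
Only in 1b1c40e's history (behind): {1b1c40e, ee6e4eb} — 2.

0 ahead, 2 behind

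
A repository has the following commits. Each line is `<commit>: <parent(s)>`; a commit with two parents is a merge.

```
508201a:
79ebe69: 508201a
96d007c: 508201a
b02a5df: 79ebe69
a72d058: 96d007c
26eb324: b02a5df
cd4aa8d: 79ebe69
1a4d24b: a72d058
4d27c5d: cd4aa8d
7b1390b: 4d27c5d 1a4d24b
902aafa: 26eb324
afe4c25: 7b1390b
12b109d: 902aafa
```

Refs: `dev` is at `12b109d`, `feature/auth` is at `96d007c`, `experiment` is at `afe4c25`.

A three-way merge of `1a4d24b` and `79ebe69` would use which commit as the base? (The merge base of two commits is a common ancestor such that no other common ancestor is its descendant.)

Ancestors of 1a4d24b: {1a4d24b, 508201a, 96d007c, a72d058}.
Ancestors of 79ebe69: {508201a, 79ebe69}.
Common ancestors: {508201a}.
The only common ancestor is 508201a, so it is the merge base.

508201a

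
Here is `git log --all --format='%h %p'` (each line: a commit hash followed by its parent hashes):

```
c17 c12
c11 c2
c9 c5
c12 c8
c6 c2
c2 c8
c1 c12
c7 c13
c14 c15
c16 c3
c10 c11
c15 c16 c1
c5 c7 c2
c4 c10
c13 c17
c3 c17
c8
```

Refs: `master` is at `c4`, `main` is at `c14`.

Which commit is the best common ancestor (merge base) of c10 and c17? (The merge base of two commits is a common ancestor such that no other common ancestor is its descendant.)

Ancestors of c10: {c10, c11, c2, c8}.
Ancestors of c17: {c12, c17, c8}.
Common ancestors: {c8}.
The only common ancestor is c8, so it is the merge base.

c8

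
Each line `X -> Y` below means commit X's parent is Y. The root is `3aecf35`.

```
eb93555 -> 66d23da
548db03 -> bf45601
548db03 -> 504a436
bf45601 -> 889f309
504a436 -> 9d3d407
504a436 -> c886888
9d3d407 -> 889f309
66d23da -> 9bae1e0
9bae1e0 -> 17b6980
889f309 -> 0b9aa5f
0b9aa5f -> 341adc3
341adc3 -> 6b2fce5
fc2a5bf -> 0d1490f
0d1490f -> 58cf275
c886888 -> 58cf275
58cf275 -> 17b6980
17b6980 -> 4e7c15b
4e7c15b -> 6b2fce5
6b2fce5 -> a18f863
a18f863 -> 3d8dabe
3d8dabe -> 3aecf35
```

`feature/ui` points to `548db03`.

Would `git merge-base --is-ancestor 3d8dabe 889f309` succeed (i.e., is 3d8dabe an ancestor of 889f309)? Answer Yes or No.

Ancestors of 889f309 (commits reachable by following parents): {0b9aa5f, 341adc3, 3aecf35, 3d8dabe, 6b2fce5, 889f309, a18f863}.
3d8dabe is in that set, so it is an ancestor of 889f309.

Yes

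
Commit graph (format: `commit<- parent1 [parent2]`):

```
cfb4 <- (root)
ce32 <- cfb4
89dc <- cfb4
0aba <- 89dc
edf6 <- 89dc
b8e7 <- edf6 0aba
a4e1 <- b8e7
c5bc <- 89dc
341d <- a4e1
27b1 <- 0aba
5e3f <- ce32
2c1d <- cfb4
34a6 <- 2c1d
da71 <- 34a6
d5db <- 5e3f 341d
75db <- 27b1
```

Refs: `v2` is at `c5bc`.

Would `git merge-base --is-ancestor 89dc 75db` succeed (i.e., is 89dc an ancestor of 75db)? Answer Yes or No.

Ancestors of 75db (commits reachable by following parents): {0aba, 27b1, 75db, 89dc, cfb4}.
89dc is in that set, so it is an ancestor of 75db.

Yes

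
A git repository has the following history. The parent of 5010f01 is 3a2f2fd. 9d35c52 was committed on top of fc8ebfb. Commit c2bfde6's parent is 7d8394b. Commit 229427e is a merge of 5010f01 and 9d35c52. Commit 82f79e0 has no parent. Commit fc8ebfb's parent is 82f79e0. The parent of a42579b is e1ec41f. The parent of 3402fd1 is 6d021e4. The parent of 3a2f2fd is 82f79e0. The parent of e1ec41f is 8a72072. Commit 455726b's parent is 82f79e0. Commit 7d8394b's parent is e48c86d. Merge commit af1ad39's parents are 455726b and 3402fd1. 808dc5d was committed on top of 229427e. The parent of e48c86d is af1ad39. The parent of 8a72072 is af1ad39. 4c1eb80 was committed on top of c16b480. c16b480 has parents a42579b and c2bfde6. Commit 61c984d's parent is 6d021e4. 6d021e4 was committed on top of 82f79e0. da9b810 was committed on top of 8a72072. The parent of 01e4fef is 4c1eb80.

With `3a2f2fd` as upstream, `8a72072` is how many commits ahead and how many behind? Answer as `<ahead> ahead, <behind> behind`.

Reachable from 8a72072: {3402fd1, 455726b, 6d021e4, 82f79e0, 8a72072, af1ad39}.
Reachable from 3a2f2fd: {3a2f2fd, 82f79e0}.
Only in 8a72072's history (ahead): {3402fd1, 455726b, 6d021e4, 8a72072, af1ad39} — 5.
Only in 3a2f2fd's history (behind): {3a2f2fd} — 1.

5 ahead, 1 behind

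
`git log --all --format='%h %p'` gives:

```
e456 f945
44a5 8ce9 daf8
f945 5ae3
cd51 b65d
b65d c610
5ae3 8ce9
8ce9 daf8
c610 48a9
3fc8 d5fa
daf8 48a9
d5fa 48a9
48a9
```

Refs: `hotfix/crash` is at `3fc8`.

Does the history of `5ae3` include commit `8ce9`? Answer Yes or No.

Ancestors of 5ae3 (commits reachable by following parents): {48a9, 5ae3, 8ce9, daf8}.
8ce9 is in that set, so it is an ancestor of 5ae3.

Yes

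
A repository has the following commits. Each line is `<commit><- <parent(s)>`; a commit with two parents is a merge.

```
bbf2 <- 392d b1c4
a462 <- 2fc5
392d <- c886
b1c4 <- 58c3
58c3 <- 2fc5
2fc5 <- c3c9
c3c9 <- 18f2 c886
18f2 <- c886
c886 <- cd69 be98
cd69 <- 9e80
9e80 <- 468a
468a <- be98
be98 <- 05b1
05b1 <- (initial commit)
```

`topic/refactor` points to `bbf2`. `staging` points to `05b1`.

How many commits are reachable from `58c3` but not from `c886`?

Reachable from 58c3: {05b1, 18f2, 2fc5, 468a, 58c3, 9e80, be98, c3c9, c886, cd69}.
Reachable from c886: {05b1, 468a, 9e80, be98, c886, cd69}.
In 58c3's history but not c886's: {18f2, 2fc5, 58c3, c3c9} — 4 commits.

4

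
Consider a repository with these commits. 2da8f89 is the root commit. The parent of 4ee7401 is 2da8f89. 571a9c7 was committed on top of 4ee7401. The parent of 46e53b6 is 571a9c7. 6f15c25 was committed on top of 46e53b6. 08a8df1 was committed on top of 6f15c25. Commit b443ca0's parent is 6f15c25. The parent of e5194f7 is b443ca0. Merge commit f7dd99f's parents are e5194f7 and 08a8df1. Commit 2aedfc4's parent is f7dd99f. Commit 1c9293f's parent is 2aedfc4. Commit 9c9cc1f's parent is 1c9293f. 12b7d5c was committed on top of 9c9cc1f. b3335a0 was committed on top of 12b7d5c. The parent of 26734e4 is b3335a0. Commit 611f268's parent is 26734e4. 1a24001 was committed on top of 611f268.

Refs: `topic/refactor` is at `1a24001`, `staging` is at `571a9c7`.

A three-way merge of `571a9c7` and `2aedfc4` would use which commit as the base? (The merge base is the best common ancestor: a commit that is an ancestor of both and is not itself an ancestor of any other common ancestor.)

Ancestors of 571a9c7: {2da8f89, 4ee7401, 571a9c7}.
Ancestors of 2aedfc4: {08a8df1, 2aedfc4, 2da8f89, 46e53b6, 4ee7401, 571a9c7, 6f15c25, b443ca0, e5194f7, f7dd99f}.
Common ancestors: {2da8f89, 4ee7401, 571a9c7}.
Among these, 571a9c7 is not an ancestor of any other common ancestor — it is the merge base.

571a9c7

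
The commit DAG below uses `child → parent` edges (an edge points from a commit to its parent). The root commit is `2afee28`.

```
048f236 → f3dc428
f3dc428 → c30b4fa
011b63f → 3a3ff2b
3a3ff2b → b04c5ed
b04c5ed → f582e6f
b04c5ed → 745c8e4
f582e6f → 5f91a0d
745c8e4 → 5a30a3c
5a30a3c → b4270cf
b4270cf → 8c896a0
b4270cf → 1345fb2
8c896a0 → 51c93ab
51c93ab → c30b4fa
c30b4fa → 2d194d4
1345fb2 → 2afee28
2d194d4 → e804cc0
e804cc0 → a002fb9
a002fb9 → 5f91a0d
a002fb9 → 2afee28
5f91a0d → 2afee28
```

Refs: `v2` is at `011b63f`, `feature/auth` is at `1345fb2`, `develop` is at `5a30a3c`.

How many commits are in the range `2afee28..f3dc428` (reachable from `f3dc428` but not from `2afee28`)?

6

Reachable from f3dc428: {2afee28, 2d194d4, 5f91a0d, a002fb9, c30b4fa, e804cc0, f3dc428}.
Reachable from 2afee28: {2afee28}.
In f3dc428's history but not 2afee28's: {2d194d4, 5f91a0d, a002fb9, c30b4fa, e804cc0, f3dc428} — 6 commits.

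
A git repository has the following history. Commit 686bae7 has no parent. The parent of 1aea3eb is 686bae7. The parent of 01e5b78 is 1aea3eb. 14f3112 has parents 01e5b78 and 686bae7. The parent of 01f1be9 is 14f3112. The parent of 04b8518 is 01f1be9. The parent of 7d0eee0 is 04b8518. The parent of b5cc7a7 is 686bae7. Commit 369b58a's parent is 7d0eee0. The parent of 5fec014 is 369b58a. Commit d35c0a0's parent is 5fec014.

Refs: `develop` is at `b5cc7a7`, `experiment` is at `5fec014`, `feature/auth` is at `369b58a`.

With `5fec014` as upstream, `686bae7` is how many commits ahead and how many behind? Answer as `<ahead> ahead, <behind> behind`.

0 ahead, 8 behind

Reachable from 686bae7: {686bae7}.
Reachable from 5fec014: {01e5b78, 01f1be9, 04b8518, 14f3112, 1aea3eb, 369b58a, 5fec014, 686bae7, 7d0eee0}.
Only in 686bae7's history (ahead): {} — 0.
Only in 5fec014's history (behind): {01e5b78, 01f1be9, 04b8518, 14f3112, 1aea3eb, 369b58a, 5fec014, 7d0eee0} — 8.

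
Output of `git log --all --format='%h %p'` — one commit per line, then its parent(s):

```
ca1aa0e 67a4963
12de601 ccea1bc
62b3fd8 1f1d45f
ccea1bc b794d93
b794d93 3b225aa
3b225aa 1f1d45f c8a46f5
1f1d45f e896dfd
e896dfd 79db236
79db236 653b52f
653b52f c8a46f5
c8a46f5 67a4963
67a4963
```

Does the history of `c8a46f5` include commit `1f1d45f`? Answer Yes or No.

Ancestors of c8a46f5: {67a4963, c8a46f5}.
1f1d45f is not in that set, so it is not an ancestor of c8a46f5.

No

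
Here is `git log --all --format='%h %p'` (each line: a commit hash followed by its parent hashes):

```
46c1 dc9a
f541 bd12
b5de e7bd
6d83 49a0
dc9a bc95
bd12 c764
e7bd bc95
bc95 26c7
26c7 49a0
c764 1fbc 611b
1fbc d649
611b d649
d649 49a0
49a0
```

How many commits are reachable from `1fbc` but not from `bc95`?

Reachable from 1fbc: {1fbc, 49a0, d649}.
Reachable from bc95: {26c7, 49a0, bc95}.
In 1fbc's history but not bc95's: {1fbc, d649} — 2 commits.

2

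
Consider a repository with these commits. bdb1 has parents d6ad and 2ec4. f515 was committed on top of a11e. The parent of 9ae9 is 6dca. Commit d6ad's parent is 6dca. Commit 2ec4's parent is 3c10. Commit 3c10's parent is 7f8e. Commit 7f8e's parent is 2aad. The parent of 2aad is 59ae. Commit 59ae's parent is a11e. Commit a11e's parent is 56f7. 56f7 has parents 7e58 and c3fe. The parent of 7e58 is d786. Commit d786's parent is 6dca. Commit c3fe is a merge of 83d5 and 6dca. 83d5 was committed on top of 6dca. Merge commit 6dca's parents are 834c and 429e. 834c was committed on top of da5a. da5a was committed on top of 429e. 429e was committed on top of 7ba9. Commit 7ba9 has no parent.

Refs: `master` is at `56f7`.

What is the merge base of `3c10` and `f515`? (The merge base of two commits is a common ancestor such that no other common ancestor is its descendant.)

Ancestors of 3c10: {2aad, 3c10, 429e, 56f7, 59ae, 6dca, 7ba9, 7e58, 7f8e, 834c, 83d5, a11e, c3fe, d786, da5a}.
Ancestors of f515: {429e, 56f7, 6dca, 7ba9, 7e58, 834c, 83d5, a11e, c3fe, d786, da5a, f515}.
Common ancestors: {429e, 56f7, 6dca, 7ba9, 7e58, 834c, 83d5, a11e, c3fe, d786, da5a}.
Among these, a11e is not an ancestor of any other common ancestor — it is the merge base.

a11e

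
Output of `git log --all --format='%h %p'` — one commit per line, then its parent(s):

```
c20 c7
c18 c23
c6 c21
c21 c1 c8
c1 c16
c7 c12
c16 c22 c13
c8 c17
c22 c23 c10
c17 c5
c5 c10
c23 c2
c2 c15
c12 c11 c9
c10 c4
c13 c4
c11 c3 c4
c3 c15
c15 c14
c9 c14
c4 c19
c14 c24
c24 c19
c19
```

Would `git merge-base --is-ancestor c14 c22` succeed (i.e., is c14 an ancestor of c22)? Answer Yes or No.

Yes

Ancestors of c22 (commits reachable by following parents): {c10, c14, c15, c19, c2, c22, c23, c24, c4}.
c14 is in that set, so it is an ancestor of c22.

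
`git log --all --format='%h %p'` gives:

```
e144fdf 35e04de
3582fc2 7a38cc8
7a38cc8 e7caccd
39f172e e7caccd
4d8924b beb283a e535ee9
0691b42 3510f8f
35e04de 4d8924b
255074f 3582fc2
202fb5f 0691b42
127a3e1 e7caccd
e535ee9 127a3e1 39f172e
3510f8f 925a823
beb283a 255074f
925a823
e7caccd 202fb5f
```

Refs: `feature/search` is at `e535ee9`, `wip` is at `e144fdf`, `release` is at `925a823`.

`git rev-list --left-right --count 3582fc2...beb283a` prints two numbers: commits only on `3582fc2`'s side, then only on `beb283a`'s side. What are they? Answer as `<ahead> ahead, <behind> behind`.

Reachable from 3582fc2: {0691b42, 202fb5f, 3510f8f, 3582fc2, 7a38cc8, 925a823, e7caccd}.
Reachable from beb283a: {0691b42, 202fb5f, 255074f, 3510f8f, 3582fc2, 7a38cc8, 925a823, beb283a, e7caccd}.
Only in 3582fc2's history (ahead): {} — 0.
Only in beb283a's history (behind): {255074f, beb283a} — 2.

0 ahead, 2 behind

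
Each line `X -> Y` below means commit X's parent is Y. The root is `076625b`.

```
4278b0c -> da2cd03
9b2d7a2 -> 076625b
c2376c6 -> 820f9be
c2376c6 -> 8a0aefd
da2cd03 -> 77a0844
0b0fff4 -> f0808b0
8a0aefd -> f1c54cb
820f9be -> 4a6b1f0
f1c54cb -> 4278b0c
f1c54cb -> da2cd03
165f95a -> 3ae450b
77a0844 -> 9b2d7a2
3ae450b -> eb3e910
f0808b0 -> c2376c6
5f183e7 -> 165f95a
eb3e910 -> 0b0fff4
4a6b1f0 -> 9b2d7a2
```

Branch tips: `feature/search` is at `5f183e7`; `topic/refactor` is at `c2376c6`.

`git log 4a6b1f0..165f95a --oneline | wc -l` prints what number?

Reachable from 165f95a: {076625b, 0b0fff4, 165f95a, 3ae450b, 4278b0c, 4a6b1f0, 77a0844, 820f9be, 8a0aefd, 9b2d7a2, c2376c6, da2cd03, eb3e910, f0808b0, f1c54cb}.
Reachable from 4a6b1f0: {076625b, 4a6b1f0, 9b2d7a2}.
In 165f95a's history but not 4a6b1f0's: {0b0fff4, 165f95a, 3ae450b, 4278b0c, 77a0844, 820f9be, 8a0aefd, c2376c6, da2cd03, eb3e910, f0808b0, f1c54cb} — 12 commits.

12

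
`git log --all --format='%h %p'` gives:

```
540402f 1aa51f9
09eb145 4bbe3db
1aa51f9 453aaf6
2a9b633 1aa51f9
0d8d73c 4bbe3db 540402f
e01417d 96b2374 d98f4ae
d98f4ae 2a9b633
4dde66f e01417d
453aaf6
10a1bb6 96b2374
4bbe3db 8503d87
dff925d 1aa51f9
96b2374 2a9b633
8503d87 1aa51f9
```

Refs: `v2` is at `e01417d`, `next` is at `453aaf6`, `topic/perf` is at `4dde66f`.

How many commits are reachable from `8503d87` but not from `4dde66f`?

Reachable from 8503d87: {1aa51f9, 453aaf6, 8503d87}.
Reachable from 4dde66f: {1aa51f9, 2a9b633, 453aaf6, 4dde66f, 96b2374, d98f4ae, e01417d}.
In 8503d87's history but not 4dde66f's: {8503d87} — 1 commit.

1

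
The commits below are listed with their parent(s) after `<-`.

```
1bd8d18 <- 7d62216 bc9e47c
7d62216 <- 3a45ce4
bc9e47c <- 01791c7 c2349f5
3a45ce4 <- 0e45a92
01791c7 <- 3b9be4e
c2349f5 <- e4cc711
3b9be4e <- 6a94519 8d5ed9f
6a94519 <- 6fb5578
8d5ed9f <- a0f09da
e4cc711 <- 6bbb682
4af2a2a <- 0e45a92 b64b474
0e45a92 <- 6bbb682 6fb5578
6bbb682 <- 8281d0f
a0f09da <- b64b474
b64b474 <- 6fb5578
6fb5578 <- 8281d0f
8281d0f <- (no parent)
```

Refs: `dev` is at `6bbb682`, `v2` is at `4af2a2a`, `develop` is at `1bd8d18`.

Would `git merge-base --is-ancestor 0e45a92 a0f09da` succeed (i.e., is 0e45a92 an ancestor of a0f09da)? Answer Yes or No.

No

Ancestors of a0f09da: {6fb5578, 8281d0f, a0f09da, b64b474}.
0e45a92 is not in that set, so it is not an ancestor of a0f09da.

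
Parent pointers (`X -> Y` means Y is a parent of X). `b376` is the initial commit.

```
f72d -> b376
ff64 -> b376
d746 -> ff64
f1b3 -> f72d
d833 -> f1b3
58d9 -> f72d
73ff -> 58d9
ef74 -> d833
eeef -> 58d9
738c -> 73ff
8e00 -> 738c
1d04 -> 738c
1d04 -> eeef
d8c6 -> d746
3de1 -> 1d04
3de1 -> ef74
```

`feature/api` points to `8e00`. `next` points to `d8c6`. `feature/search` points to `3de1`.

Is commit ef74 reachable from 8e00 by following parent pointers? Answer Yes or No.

No

Ancestors of 8e00: {58d9, 738c, 73ff, 8e00, b376, f72d}.
ef74 is not in that set, so it is not an ancestor of 8e00.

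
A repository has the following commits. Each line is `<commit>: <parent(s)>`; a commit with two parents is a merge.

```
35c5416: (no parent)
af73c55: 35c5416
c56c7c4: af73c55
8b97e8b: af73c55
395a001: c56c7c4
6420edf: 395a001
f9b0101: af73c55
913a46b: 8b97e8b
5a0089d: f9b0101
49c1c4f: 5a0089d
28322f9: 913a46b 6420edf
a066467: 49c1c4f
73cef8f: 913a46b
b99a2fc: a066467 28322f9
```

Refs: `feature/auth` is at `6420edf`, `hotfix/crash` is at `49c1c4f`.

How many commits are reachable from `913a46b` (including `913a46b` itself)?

Walking parent pointers from 913a46b: reachable set = {35c5416, 8b97e8b, 913a46b, af73c55}.
That is 4 commits.

4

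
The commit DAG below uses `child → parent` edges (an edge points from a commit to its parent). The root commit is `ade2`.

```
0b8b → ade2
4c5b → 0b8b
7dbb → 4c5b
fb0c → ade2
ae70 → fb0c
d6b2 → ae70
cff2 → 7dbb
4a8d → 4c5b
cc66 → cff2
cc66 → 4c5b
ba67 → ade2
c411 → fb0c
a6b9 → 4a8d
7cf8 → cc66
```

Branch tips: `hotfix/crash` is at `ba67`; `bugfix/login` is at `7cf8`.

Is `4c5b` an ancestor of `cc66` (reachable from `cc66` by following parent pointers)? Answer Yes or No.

Yes

Ancestors of cc66 (commits reachable by following parents): {0b8b, 4c5b, 7dbb, ade2, cc66, cff2}.
4c5b is in that set, so it is an ancestor of cc66.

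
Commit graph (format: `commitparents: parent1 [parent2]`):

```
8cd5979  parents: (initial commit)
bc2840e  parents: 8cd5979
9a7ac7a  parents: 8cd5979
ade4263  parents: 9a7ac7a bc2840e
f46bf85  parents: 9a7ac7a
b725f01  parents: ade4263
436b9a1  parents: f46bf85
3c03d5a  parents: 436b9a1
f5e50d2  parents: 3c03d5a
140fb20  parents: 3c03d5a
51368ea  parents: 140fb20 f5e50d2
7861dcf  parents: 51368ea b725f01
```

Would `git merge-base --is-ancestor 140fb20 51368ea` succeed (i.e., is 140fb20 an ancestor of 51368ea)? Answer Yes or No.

Yes

Ancestors of 51368ea (commits reachable by following parents): {140fb20, 3c03d5a, 436b9a1, 51368ea, 8cd5979, 9a7ac7a, f46bf85, f5e50d2}.
140fb20 is in that set, so it is an ancestor of 51368ea.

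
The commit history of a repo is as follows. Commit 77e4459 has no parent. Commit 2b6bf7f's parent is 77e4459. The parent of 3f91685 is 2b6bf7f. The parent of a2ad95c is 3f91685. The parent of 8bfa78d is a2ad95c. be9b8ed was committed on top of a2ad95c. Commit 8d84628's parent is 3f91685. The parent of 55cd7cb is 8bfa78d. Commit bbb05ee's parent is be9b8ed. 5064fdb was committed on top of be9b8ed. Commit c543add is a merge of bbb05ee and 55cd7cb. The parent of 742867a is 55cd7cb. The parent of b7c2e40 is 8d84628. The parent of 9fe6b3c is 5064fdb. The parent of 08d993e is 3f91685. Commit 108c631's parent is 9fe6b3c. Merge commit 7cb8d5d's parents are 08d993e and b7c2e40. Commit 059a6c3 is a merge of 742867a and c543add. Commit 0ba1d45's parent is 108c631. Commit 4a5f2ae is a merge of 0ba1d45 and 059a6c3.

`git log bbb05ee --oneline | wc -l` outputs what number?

6

Walking parent pointers from bbb05ee: reachable set = {2b6bf7f, 3f91685, 77e4459, a2ad95c, bbb05ee, be9b8ed}.
That is 6 commits.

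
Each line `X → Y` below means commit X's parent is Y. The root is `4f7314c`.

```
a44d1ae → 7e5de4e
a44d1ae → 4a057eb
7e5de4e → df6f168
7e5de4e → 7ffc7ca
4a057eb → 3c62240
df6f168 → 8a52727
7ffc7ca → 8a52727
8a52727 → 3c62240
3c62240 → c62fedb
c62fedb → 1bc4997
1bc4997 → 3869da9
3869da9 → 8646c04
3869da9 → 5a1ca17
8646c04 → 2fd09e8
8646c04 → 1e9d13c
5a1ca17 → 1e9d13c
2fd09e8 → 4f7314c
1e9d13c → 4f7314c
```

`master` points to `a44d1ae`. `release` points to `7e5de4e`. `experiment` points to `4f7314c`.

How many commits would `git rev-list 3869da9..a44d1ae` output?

Reachable from a44d1ae: {1bc4997, 1e9d13c, 2fd09e8, 3869da9, 3c62240, 4a057eb, 4f7314c, 5a1ca17, 7e5de4e, 7ffc7ca, 8646c04, 8a52727, a44d1ae, c62fedb, df6f168}.
Reachable from 3869da9: {1e9d13c, 2fd09e8, 3869da9, 4f7314c, 5a1ca17, 8646c04}.
In a44d1ae's history but not 3869da9's: {1bc4997, 3c62240, 4a057eb, 7e5de4e, 7ffc7ca, 8a52727, a44d1ae, c62fedb, df6f168} — 9 commits.

9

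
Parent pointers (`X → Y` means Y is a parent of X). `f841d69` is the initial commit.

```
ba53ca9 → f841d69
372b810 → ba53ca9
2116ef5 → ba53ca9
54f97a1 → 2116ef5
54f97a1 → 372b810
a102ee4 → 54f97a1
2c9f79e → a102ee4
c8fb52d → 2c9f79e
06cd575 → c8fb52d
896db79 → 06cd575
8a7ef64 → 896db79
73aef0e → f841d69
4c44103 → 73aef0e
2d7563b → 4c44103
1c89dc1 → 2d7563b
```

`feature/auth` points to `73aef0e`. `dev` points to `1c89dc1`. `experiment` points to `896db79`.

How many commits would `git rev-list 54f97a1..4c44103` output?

2

Reachable from 4c44103: {4c44103, 73aef0e, f841d69}.
Reachable from 54f97a1: {2116ef5, 372b810, 54f97a1, ba53ca9, f841d69}.
In 4c44103's history but not 54f97a1's: {4c44103, 73aef0e} — 2 commits.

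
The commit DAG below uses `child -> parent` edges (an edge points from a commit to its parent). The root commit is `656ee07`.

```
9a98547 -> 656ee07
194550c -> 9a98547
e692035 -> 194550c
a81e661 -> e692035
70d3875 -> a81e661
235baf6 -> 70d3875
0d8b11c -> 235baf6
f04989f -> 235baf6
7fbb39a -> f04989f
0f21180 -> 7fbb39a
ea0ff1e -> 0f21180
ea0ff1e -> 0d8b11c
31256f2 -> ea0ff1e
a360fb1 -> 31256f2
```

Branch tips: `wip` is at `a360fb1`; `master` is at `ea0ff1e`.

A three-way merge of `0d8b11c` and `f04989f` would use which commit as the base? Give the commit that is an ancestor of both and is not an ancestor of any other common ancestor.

235baf6

Ancestors of 0d8b11c: {0d8b11c, 194550c, 235baf6, 656ee07, 70d3875, 9a98547, a81e661, e692035}.
Ancestors of f04989f: {194550c, 235baf6, 656ee07, 70d3875, 9a98547, a81e661, e692035, f04989f}.
Common ancestors: {194550c, 235baf6, 656ee07, 70d3875, 9a98547, a81e661, e692035}.
Among these, 235baf6 is not an ancestor of any other common ancestor — it is the merge base.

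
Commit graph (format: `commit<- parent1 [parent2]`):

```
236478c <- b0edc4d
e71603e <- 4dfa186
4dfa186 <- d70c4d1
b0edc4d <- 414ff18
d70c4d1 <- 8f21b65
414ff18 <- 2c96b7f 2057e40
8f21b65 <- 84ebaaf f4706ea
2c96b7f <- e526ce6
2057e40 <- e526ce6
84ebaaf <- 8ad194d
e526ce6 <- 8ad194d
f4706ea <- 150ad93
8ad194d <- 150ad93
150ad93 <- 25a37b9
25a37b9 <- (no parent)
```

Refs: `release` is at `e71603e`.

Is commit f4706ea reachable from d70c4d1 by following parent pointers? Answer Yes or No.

Yes

Ancestors of d70c4d1 (commits reachable by following parents): {150ad93, 25a37b9, 84ebaaf, 8ad194d, 8f21b65, d70c4d1, f4706ea}.
f4706ea is in that set, so it is an ancestor of d70c4d1.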